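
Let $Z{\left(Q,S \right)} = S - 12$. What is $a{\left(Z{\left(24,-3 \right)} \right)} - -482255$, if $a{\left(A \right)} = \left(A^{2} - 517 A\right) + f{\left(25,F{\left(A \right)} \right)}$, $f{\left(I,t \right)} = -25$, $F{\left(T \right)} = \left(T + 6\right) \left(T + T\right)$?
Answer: $490210$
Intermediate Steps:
$Z{\left(Q,S \right)} = -12 + S$
$F{\left(T \right)} = 2 T \left(6 + T\right)$ ($F{\left(T \right)} = \left(6 + T\right) 2 T = 2 T \left(6 + T\right)$)
$a{\left(A \right)} = -25 + A^{2} - 517 A$ ($a{\left(A \right)} = \left(A^{2} - 517 A\right) - 25 = -25 + A^{2} - 517 A$)
$a{\left(Z{\left(24,-3 \right)} \right)} - -482255 = \left(-25 + \left(-12 - 3\right)^{2} - 517 \left(-12 - 3\right)\right) - -482255 = \left(-25 + \left(-15\right)^{2} - -7755\right) + 482255 = \left(-25 + 225 + 7755\right) + 482255 = 7955 + 482255 = 490210$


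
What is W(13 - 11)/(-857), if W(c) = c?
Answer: -2/857 ≈ -0.0023337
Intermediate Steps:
W(13 - 11)/(-857) = (13 - 11)/(-857) = 2*(-1/857) = -2/857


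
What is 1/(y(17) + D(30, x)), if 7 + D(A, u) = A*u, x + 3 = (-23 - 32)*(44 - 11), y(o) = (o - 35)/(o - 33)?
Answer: -8/436367 ≈ -1.8333e-5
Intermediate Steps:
y(o) = (-35 + o)/(-33 + o)
x = -1818 (x = -3 + (-23 - 32)*(44 - 11) = -3 - 55*33 = -3 - 1815 = -1818)
D(A, u) = -7 + A*u
1/(y(17) + D(30, x)) = 1/((-35 + 17)/(-33 + 17) + (-7 + 30*(-1818))) = 1/(-18/(-16) + (-7 - 54540)) = 1/(-1/16*(-18) - 54547) = 1/(9/8 - 54547) = 1/(-436367/8) = -8/436367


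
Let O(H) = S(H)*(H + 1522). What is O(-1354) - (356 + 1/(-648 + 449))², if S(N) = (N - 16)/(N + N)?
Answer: -3395402007833/26809877 ≈ -1.2665e+5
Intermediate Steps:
S(N) = (-16 + N)/(2*N) (S(N) = (-16 + N)/((2*N)) = (-16 + N)*(1/(2*N)) = (-16 + N)/(2*N))
O(H) = (-16 + H)*(1522 + H)/(2*H) (O(H) = ((-16 + H)/(2*H))*(H + 1522) = ((-16 + H)/(2*H))*(1522 + H) = (-16 + H)*(1522 + H)/(2*H))
O(-1354) - (356 + 1/(-648 + 449))² = (753 + (½)*(-1354) - 12176/(-1354)) - (356 + 1/(-648 + 449))² = (753 - 677 - 12176*(-1/1354)) - (356 + 1/(-199))² = (753 - 677 + 6088/677) - (356 - 1/199)² = 57540/677 - (70843/199)² = 57540/677 - 1*5018730649/39601 = 57540/677 - 5018730649/39601 = -3395402007833/26809877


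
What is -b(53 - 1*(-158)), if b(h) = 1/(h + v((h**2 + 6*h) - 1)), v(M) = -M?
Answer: 1/45575 ≈ 2.1942e-5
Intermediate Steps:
b(h) = 1/(1 - h**2 - 5*h) (b(h) = 1/(h - ((h**2 + 6*h) - 1)) = 1/(h - (-1 + h**2 + 6*h)) = 1/(h + (1 - h**2 - 6*h)) = 1/(1 - h**2 - 5*h))
-b(53 - 1*(-158)) = -(-1)/(-1 + (53 - 1*(-158))**2 + 5*(53 - 1*(-158))) = -(-1)/(-1 + (53 + 158)**2 + 5*(53 + 158)) = -(-1)/(-1 + 211**2 + 5*211) = -(-1)/(-1 + 44521 + 1055) = -(-1)/45575 = -1*(-1/45575) = 1/45575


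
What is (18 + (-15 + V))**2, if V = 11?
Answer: 196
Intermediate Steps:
(18 + (-15 + V))**2 = (18 + (-15 + 11))**2 = (18 - 4)**2 = 14**2 = 196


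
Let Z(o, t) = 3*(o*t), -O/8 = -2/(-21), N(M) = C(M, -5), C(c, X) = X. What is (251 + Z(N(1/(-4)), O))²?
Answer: 3374569/49 ≈ 68869.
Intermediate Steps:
N(M) = -5
O = -16/21 (O = -(-16)/(-21) = -(-16)*(-1)/21 = -8*2/21 = -16/21 ≈ -0.76190)
Z(o, t) = 3*o*t
(251 + Z(N(1/(-4)), O))² = (251 + 3*(-5)*(-16/21))² = (251 + 80/7)² = (1837/7)² = 3374569/49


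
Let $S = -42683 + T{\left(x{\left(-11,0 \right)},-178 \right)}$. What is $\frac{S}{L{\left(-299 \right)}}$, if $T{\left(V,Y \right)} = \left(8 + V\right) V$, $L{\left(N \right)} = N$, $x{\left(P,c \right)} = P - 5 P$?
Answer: $\frac{40395}{299} \approx 135.1$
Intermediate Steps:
$x{\left(P,c \right)} = - 4 P$
$T{\left(V,Y \right)} = V \left(8 + V\right)$
$S = -40395$ ($S = -42683 + \left(-4\right) \left(-11\right) \left(8 - -44\right) = -42683 + 44 \left(8 + 44\right) = -42683 + 44 \cdot 52 = -42683 + 2288 = -40395$)
$\frac{S}{L{\left(-299 \right)}} = - \frac{40395}{-299} = \left(-40395\right) \left(- \frac{1}{299}\right) = \frac{40395}{299}$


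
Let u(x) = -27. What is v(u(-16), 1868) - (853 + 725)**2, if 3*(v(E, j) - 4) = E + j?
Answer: -7468399/3 ≈ -2.4895e+6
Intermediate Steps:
v(E, j) = 4 + E/3 + j/3 (v(E, j) = 4 + (E + j)/3 = 4 + (E/3 + j/3) = 4 + E/3 + j/3)
v(u(-16), 1868) - (853 + 725)**2 = (4 + (1/3)*(-27) + (1/3)*1868) - (853 + 725)**2 = (4 - 9 + 1868/3) - 1*1578**2 = 1853/3 - 1*2490084 = 1853/3 - 2490084 = -7468399/3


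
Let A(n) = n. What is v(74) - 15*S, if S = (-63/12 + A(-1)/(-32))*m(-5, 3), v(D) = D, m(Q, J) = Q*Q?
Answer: 64993/32 ≈ 2031.0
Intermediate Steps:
m(Q, J) = Q²
S = -4175/32 (S = (-63/12 - 1/(-32))*(-5)² = (-63*1/12 - 1*(-1/32))*25 = (-21/4 + 1/32)*25 = -167/32*25 = -4175/32 ≈ -130.47)
v(74) - 15*S = 74 - 15*(-4175)/32 = 74 - 1*(-62625/32) = 74 + 62625/32 = 64993/32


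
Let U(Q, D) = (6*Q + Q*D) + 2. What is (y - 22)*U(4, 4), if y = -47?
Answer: -2898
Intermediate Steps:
U(Q, D) = 2 + 6*Q + D*Q (U(Q, D) = (6*Q + D*Q) + 2 = 2 + 6*Q + D*Q)
(y - 22)*U(4, 4) = (-47 - 22)*(2 + 6*4 + 4*4) = -69*(2 + 24 + 16) = -69*42 = -2898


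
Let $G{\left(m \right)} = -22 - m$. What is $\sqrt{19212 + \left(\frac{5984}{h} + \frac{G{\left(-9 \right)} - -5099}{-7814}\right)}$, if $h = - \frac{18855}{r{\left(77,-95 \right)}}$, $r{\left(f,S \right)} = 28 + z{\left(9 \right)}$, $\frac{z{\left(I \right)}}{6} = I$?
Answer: $\frac{\sqrt{11568220102414898935}}{24555495} \approx 138.51$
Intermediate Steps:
$z{\left(I \right)} = 6 I$
$r{\left(f,S \right)} = 82$ ($r{\left(f,S \right)} = 28 + 6 \cdot 9 = 28 + 54 = 82$)
$h = - \frac{18855}{82} \approx -229.94$
$\sqrt{19212 + \left(\frac{5984}{h} + \frac{G{\left(-9 \right)} - -5099}{-7814}\right)} = \sqrt{19212 + \left(\frac{5984}{- \frac{18855}{82}} + \frac{\left(-22 - -9\right) - -5099}{-7814}\right)} = \sqrt{19212 + \left(5984 \left(- \frac{82}{18855}\right) + \left(\left(-22 + 9\right) + 5099\right) \left(- \frac{1}{7814}\right)\right)} = \sqrt{19212 - \left(\frac{490688}{18855} - \left(-13 + 5099\right) \left(- \frac{1}{7814}\right)\right)} = \sqrt{19212 + \left(- \frac{490688}{18855} + 5086 \left(- \frac{1}{7814}\right)\right)} = \sqrt{19212 - \frac{1965066281}{73666485}} = \sqrt{\frac{1413315443539}{73666485}} = \frac{\sqrt{11568220102414898935}}{24555495}$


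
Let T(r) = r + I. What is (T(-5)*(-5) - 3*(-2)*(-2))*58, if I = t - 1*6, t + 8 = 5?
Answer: 3364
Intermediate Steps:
t = -3 (t = -8 + 5 = -3)
I = -9 (I = -3 - 1*6 = -3 - 6 = -9)
T(r) = -9 + r (T(r) = r - 9 = -9 + r)
(T(-5)*(-5) - 3*(-2)*(-2))*58 = ((-9 - 5)*(-5) - 3*(-2)*(-2))*58 = (-14*(-5) + 6*(-2))*58 = (70 - 12)*58 = 58*58 = 3364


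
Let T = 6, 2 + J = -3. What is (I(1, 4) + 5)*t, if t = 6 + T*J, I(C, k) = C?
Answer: -144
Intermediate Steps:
J = -5 (J = -2 - 3 = -5)
t = -24 (t = 6 + 6*(-5) = 6 - 30 = -24)
(I(1, 4) + 5)*t = (1 + 5)*(-24) = 6*(-24) = -144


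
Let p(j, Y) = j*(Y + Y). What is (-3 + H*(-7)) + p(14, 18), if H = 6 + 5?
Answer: 424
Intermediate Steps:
p(j, Y) = 2*Y*j (p(j, Y) = j*(2*Y) = 2*Y*j)
H = 11
(-3 + H*(-7)) + p(14, 18) = (-3 + 11*(-7)) + 2*18*14 = (-3 - 77) + 504 = -80 + 504 = 424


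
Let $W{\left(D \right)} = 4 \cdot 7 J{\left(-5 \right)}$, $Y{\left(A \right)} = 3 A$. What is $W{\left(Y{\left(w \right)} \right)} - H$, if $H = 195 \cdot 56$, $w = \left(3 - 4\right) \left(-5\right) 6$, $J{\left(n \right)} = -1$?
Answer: $-10948$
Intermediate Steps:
$w = 30$ ($w = \left(3 - 4\right) \left(-5\right) 6 = \left(-1\right) \left(-5\right) 6 = 5 \cdot 6 = 30$)
$H = 10920$
$W{\left(D \right)} = -28$ ($W{\left(D \right)} = 4 \cdot 7 \left(-1\right) = 28 \left(-1\right) = -28$)
$W{\left(Y{\left(w \right)} \right)} - H = -28 - 10920 = -10948$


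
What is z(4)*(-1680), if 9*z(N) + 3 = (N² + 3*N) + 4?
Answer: -16240/3 ≈ -5413.3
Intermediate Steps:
z(N) = ⅑ + N/3 + N²/9 (z(N) = -⅓ + ((N² + 3*N) + 4)/9 = -⅓ + (4 + N² + 3*N)/9 = -⅓ + (4/9 + N/3 + N²/9) = ⅑ + N/3 + N²/9)
z(4)*(-1680) = (⅑ + (⅓)*4 + (⅑)*4²)*(-1680) = (⅑ + 4/3 + (⅑)*16)*(-1680) = (⅑ + 4/3 + 16/9)*(-1680) = (29/9)*(-1680) = -16240/3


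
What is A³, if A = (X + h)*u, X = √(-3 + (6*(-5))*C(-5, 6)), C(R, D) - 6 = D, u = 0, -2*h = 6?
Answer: 0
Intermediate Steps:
h = -3 (h = -½*6 = -3)
C(R, D) = 6 + D
X = 11*I*√3 (X = √(-3 + (6*(-5))*(6 + 6)) = √(-3 - 30*12) = √(-3 - 360) = √(-363) = 11*I*√3 ≈ 19.053*I)
A = 0 (A = (11*I*√3 - 3)*0 = (-3 + 11*I*√3)*0 = 0)
A³ = 0³ = 0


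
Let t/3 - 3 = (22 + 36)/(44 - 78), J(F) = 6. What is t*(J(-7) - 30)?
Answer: -1584/17 ≈ -93.177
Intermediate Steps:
t = 66/17 (t = 9 + 3*((22 + 36)/(44 - 78)) = 9 + 3*(58/(-34)) = 9 + 3*(58*(-1/34)) = 9 + 3*(-29/17) = 9 - 87/17 = 66/17 ≈ 3.8824)
t*(J(-7) - 30) = 66*(6 - 30)/17 = (66/17)*(-24) = -1584/17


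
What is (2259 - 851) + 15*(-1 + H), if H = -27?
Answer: 988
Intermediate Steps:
(2259 - 851) + 15*(-1 + H) = (2259 - 851) + 15*(-1 - 27) = 1408 + 15*(-28) = 1408 - 420 = 988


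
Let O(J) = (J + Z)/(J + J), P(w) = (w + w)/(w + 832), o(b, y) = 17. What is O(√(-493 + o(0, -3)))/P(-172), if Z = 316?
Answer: -165/172 + 13035*I*√119/10234 ≈ -0.9593 + 13.894*I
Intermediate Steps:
P(w) = 2*w/(832 + w) (P(w) = (2*w)/(832 + w) = 2*w/(832 + w))
O(J) = (316 + J)/(2*J) (O(J) = (J + 316)/(J + J) = (316 + J)/((2*J)) = (316 + J)*(1/(2*J)) = (316 + J)/(2*J))
O(√(-493 + o(0, -3)))/P(-172) = ((316 + √(-493 + 17))/(2*(√(-493 + 17))))/((2*(-172)/(832 - 172))) = ((316 + √(-476))/(2*(√(-476))))/((2*(-172)/660)) = ((316 + 2*I*√119)/(2*((2*I*√119))))/((2*(-172)*(1/660))) = ((-I*√119/238)*(316 + 2*I*√119)/2)/(-86/165) = -I*√119*(316 + 2*I*√119)/476*(-165/86) = 165*I*√119*(316 + 2*I*√119)/40936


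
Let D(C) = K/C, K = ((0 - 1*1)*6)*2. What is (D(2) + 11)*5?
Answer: 25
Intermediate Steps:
K = -12 (K = ((0 - 1)*6)*2 = -1*6*2 = -6*2 = -12)
D(C) = -12/C
(D(2) + 11)*5 = (-12/2 + 11)*5 = (-12*½ + 11)*5 = (-6 + 11)*5 = 5*5 = 25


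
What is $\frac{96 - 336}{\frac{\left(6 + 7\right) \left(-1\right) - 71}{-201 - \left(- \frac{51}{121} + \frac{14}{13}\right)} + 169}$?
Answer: $- \frac{9516120}{6717451} \approx -1.4166$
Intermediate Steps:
$\frac{96 - 336}{\frac{\left(6 + 7\right) \left(-1\right) - 71}{-201 - \left(- \frac{51}{121} + \frac{14}{13}\right)} + 169} = - \frac{240}{\frac{13 \left(-1\right) - 71}{-201 - \frac{1031}{1573}} + 169} = - \frac{240}{\frac{-13 - 71}{-201 + \left(\frac{51}{121} - \frac{14}{13}\right)} + 169} = - \frac{240}{- \frac{84}{-201 - \frac{1031}{1573}} + 169} = - \frac{240}{- \frac{84}{- \frac{317204}{1573}} + 169} = - \frac{240}{\left(-84\right) \left(- \frac{1573}{317204}\right) + 169} = - \frac{240}{\frac{33033}{79301} + 169} = - \frac{240}{\frac{13434902}{79301}} = \left(-240\right) \frac{79301}{13434902} = - \frac{9516120}{6717451}$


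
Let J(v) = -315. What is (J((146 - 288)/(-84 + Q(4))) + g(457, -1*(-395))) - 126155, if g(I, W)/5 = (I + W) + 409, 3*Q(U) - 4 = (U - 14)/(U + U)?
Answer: -120165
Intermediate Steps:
Q(U) = 4/3 + (-14 + U)/(6*U) (Q(U) = 4/3 + ((U - 14)/(U + U))/3 = 4/3 + ((-14 + U)/((2*U)))/3 = 4/3 + ((-14 + U)*(1/(2*U)))/3 = 4/3 + ((-14 + U)/(2*U))/3 = 4/3 + (-14 + U)/(6*U))
g(I, W) = 2045 + 5*I + 5*W (g(I, W) = 5*((I + W) + 409) = 5*(409 + I + W) = 2045 + 5*I + 5*W)
(J((146 - 288)/(-84 + Q(4))) + g(457, -1*(-395))) - 126155 = (-315 + (2045 + 5*457 + 5*(-1*(-395)))) - 126155 = (-315 + (2045 + 2285 + 5*395)) - 126155 = (-315 + (2045 + 2285 + 1975)) - 126155 = (-315 + 6305) - 126155 = 5990 - 126155 = -120165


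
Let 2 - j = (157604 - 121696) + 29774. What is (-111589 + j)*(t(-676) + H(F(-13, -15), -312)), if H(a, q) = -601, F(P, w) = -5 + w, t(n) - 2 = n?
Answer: 226017975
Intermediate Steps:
t(n) = 2 + n
j = -65680 (j = 2 - ((157604 - 121696) + 29774) = 2 - (35908 + 29774) = 2 - 1*65682 = 2 - 65682 = -65680)
(-111589 + j)*(t(-676) + H(F(-13, -15), -312)) = (-111589 - 65680)*((2 - 676) - 601) = -177269*(-674 - 601) = -177269*(-1275) = 226017975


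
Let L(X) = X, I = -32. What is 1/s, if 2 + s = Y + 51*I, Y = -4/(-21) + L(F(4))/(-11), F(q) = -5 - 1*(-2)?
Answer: -231/377347 ≈ -0.00061217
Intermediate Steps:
F(q) = -3 (F(q) = -5 + 2 = -3)
Y = 107/231 (Y = -4/(-21) - 3/(-11) = -4*(-1/21) - 3*(-1/11) = 4/21 + 3/11 = 107/231 ≈ 0.46320)
s = -377347/231 (s = -2 + (107/231 + 51*(-32)) = -2 + (107/231 - 1632) = -2 - 376885/231 = -377347/231 ≈ -1633.5)
1/s = 1/(-377347/231) = -231/377347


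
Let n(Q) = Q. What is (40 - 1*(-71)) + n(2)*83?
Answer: 277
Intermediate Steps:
(40 - 1*(-71)) + n(2)*83 = (40 - 1*(-71)) + 2*83 = (40 + 71) + 166 = 111 + 166 = 277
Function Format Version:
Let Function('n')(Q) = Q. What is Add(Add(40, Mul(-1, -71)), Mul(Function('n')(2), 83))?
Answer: 277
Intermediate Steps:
Add(Add(40, Mul(-1, -71)), Mul(Function('n')(2), 83)) = Add(Add(40, Mul(-1, -71)), Mul(2, 83)) = Add(Add(40, 71), 166) = Add(111, 166) = 277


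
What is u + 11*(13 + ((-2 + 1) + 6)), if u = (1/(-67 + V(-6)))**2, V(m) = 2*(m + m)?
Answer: 1639639/8281 ≈ 198.00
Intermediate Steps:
V(m) = 4*m (V(m) = 2*(2*m) = 4*m)
u = 1/8281 (u = (1/(-67 + 4*(-6)))**2 = (1/(-67 - 24))**2 = (1/(-91))**2 = (-1/91)**2 = 1/8281 ≈ 0.00012076)
u + 11*(13 + ((-2 + 1) + 6)) = 1/8281 + 11*(13 + ((-2 + 1) + 6)) = 1/8281 + 11*(13 + (-1 + 6)) = 1/8281 + 11*(13 + 5) = 1/8281 + 11*18 = 1/8281 + 198 = 1639639/8281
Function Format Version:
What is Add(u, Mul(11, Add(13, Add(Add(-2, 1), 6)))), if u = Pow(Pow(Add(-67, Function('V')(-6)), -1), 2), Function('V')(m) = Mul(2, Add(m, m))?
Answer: Rational(1639639, 8281) ≈ 198.00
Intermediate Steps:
Function('V')(m) = Mul(4, m) (Function('V')(m) = Mul(2, Mul(2, m)) = Mul(4, m))
u = Rational(1, 8281) (u = Pow(Pow(Add(-67, Mul(4, -6)), -1), 2) = Pow(Pow(Add(-67, -24), -1), 2) = Pow(Pow(-91, -1), 2) = Pow(Rational(-1, 91), 2) = Rational(1, 8281) ≈ 0.00012076)
Add(u, Mul(11, Add(13, Add(Add(-2, 1), 6)))) = Add(Rational(1, 8281), Mul(11, Add(13, Add(Add(-2, 1), 6)))) = Add(Rational(1, 8281), Mul(11, Add(13, Add(-1, 6)))) = Add(Rational(1, 8281), Mul(11, Add(13, 5))) = Add(Rational(1, 8281), Mul(11, 18)) = Add(Rational(1, 8281), 198) = Rational(1639639, 8281)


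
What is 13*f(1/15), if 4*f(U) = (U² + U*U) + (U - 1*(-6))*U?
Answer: 403/300 ≈ 1.3433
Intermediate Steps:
f(U) = U²/2 + U*(6 + U)/4 (f(U) = ((U² + U*U) + (U - 1*(-6))*U)/4 = ((U² + U²) + (U + 6)*U)/4 = (2*U² + (6 + U)*U)/4 = (2*U² + U*(6 + U))/4 = U²/2 + U*(6 + U)/4)
13*f(1/15) = 13*((¾)*(2 + 1/15)/15) = 13*((¾)*(1/15)*(2 + 1/15)) = 13*((¾)*(1/15)*(31/15)) = 13*(31/300) = 403/300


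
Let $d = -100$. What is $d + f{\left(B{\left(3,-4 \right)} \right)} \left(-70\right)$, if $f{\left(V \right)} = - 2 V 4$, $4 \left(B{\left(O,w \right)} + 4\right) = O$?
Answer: $-1920$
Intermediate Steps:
$B{\left(O,w \right)} = -4 + \frac{O}{4}$
$f{\left(V \right)} = - 8 V$
$d + f{\left(B{\left(3,-4 \right)} \right)} \left(-70\right) = -100 + - 8 \left(-4 + \frac{1}{4} \cdot 3\right) \left(-70\right) = -100 + - 8 \left(-4 + \frac{3}{4}\right) \left(-70\right) = -100 + \left(-8\right) \left(- \frac{13}{4}\right) \left(-70\right) = -100 + 26 \left(-70\right) = -100 - 1820 = -1920$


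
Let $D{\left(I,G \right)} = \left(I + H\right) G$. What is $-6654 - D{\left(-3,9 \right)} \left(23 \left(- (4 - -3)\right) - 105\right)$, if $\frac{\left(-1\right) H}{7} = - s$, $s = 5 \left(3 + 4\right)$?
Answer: $572694$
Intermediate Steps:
$s = 35$ ($s = 5 \cdot 7 = 35$)
$H = 245$ ($H = - 7 \left(\left(-1\right) 35\right) = \left(-7\right) \left(-35\right) = 245$)
$D{\left(I,G \right)} = G \left(245 + I\right)$ ($D{\left(I,G \right)} = \left(I + 245\right) G = \left(245 + I\right) G = G \left(245 + I\right)$)
$-6654 - D{\left(-3,9 \right)} \left(23 \left(- (4 - -3)\right) - 105\right) = -6654 - 9 \left(245 - 3\right) \left(23 \left(- (4 - -3)\right) - 105\right) = -6654 - 9 \cdot 242 \left(23 \left(- (4 + 3)\right) - 105\right) = -6654 - 2178 \left(23 \left(\left(-1\right) 7\right) - 105\right) = -6654 - 2178 \left(23 \left(-7\right) - 105\right) = -6654 - 2178 \left(-161 - 105\right) = -6654 - 2178 \left(-266\right) = -6654 - -579348 = -6654 + 579348 = 572694$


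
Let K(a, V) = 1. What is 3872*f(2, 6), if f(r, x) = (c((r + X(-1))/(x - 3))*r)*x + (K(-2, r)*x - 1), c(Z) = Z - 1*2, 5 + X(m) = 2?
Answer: -89056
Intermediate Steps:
X(m) = -3 (X(m) = -5 + 2 = -3)
c(Z) = -2 + Z (c(Z) = Z - 2 = -2 + Z)
f(r, x) = -1 + x + r*x*(-2 + (-3 + r)/(-3 + x)) (f(r, x) = ((-2 + (r - 3)/(x - 3))*r)*x + (1*x - 1) = ((-2 + (-3 + r)/(-3 + x))*r)*x + (x - 1) = ((-2 + (-3 + r)/(-3 + x))*r)*x + (-1 + x) = (r*(-2 + (-3 + r)/(-3 + x)))*x + (-1 + x) = r*x*(-2 + (-3 + r)/(-3 + x)) + (-1 + x) = -1 + x + r*x*(-2 + (-3 + r)/(-3 + x)))
3872*f(2, 6) = 3872*(((-1 + 6)*(-3 + 6) + 2*6*(3 + 2 - 2*6))/(-3 + 6)) = 3872*((5*3 + 2*6*(3 + 2 - 12))/3) = 3872*((15 + 2*6*(-7))/3) = 3872*((15 - 84)/3) = 3872*((1/3)*(-69)) = 3872*(-23) = -89056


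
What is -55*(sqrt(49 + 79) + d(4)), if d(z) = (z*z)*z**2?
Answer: -14080 - 440*sqrt(2) ≈ -14702.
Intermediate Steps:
d(z) = z**4 (d(z) = z**2*z**2 = z**4)
-55*(sqrt(49 + 79) + d(4)) = -55*(sqrt(49 + 79) + 4**4) = -55*(sqrt(128) + 256) = -55*(8*sqrt(2) + 256) = -55*(256 + 8*sqrt(2)) = -14080 - 440*sqrt(2)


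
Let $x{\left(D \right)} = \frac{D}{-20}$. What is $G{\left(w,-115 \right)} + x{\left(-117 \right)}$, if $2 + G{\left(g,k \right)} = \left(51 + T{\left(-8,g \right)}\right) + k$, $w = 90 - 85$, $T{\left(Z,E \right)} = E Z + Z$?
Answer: $- \frac{2163}{20} \approx -108.15$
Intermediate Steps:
$T{\left(Z,E \right)} = Z + E Z$
$w = 5$ ($w = 90 - 85 = 5$)
$x{\left(D \right)} = - \frac{D}{20}$ ($x{\left(D \right)} = D \left(- \frac{1}{20}\right) = - \frac{D}{20}$)
$G{\left(g,k \right)} = 41 + k - 8 g$ ($G{\left(g,k \right)} = -2 - \left(-51 - k + 8 \left(1 + g\right)\right) = -2 + \left(\left(51 - \left(8 + 8 g\right)\right) + k\right) = -2 - \left(-43 - k + 8 g\right) = -2 + \left(43 + k - 8 g\right) = 41 + k - 8 g$)
$G{\left(w,-115 \right)} + x{\left(-117 \right)} = \left(41 - 115 - 40\right) - - \frac{117}{20} = \left(41 - 115 - 40\right) + \frac{117}{20} = -114 + \frac{117}{20} = - \frac{2163}{20}$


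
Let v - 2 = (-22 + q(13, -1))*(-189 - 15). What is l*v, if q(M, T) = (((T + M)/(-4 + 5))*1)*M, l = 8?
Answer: -218672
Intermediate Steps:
q(M, T) = M*(M + T) (q(M, T) = (((M + T)/1)*1)*M = (((M + T)*1)*1)*M = ((M + T)*1)*M = (M + T)*M = M*(M + T))
v = -27334 (v = 2 + (-22 + 13*(13 - 1))*(-189 - 15) = 2 + (-22 + 13*12)*(-204) = 2 + (-22 + 156)*(-204) = 2 + 134*(-204) = 2 - 27336 = -27334)
l*v = 8*(-27334) = -218672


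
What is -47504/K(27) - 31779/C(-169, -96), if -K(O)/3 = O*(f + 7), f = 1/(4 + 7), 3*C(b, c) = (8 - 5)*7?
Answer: -98560957/22113 ≈ -4457.1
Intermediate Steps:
C(b, c) = 7 (C(b, c) = ((8 - 5)*7)/3 = (3*7)/3 = (⅓)*21 = 7)
f = 1/11 ≈ 0.090909
K(O) = -234*O/11 (K(O) = -3*O*(1/11 + 7) = -3*O*78/11 = -234*O/11)
-47504/K(27) - 31779/C(-169, -96) = -47504/((-234/11*27)) - 31779/7 = -47504/(-6318/11) - 31779*⅐ = -47504*(-11/6318) - 31779/7 = 261272/3159 - 31779/7 = -98560957/22113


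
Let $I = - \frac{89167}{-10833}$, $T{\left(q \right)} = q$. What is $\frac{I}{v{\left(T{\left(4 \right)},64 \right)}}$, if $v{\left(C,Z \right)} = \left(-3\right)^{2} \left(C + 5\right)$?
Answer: $\frac{89167}{877473} \approx 0.10162$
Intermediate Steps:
$v{\left(C,Z \right)} = 45 + 9 C$ ($v{\left(C,Z \right)} = 9 \left(5 + C\right) = 45 + 9 C$)
$I = \frac{89167}{10833}$ ($I = \left(-89167\right) \left(- \frac{1}{10833}\right) = \frac{89167}{10833} \approx 8.231$)
$\frac{I}{v{\left(T{\left(4 \right)},64 \right)}} = \frac{89167}{10833 \left(45 + 9 \cdot 4\right)} = \frac{89167}{10833 \left(45 + 36\right)} = \frac{89167}{10833 \cdot 81} = \frac{89167}{10833} \cdot \frac{1}{81} = \frac{89167}{877473}$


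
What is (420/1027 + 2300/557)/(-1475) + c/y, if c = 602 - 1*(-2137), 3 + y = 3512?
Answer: 41853497393/53831730095 ≈ 0.77749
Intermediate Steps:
y = 3509 (y = -3 + 3512 = 3509)
c = 2739 (c = 602 + 2137 = 2739)
(420/1027 + 2300/557)/(-1475) + c/y = (420/1027 + 2300/557)/(-1475) + 2739/3509 = (420*(1/1027) + 2300*(1/557))*(-1/1475) + 2739*(1/3509) = (420/1027 + 2300/557)*(-1/1475) + 249/319 = (2596040/572039)*(-1/1475) + 249/319 = -519208/168751505 + 249/319 = 41853497393/53831730095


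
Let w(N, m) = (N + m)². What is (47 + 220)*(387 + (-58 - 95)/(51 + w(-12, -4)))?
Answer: 31681152/307 ≈ 1.0320e+5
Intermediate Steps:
(47 + 220)*(387 + (-58 - 95)/(51 + w(-12, -4))) = (47 + 220)*(387 + (-58 - 95)/(51 + (-12 - 4)²)) = 267*(387 - 153/(51 + (-16)²)) = 267*(387 - 153/(51 + 256)) = 267*(387 - 153/307) = 267*(118656/307) = 31681152/307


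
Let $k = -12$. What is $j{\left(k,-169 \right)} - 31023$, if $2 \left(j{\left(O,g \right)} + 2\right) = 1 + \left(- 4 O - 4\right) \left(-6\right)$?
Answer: $- \frac{62313}{2} \approx -31157.0$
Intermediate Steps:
$j{\left(O,g \right)} = \frac{21}{2} + 12 O$ ($j{\left(O,g \right)} = -2 + \frac{1 + \left(- 4 O - 4\right) \left(-6\right)}{2} = -2 + \frac{1 + \left(-4 - 4 O\right) \left(-6\right)}{2} = -2 + \frac{1 + \left(24 + 24 O\right)}{2} = -2 + \frac{25 + 24 O}{2} = -2 + \left(\frac{25}{2} + 12 O\right) = \frac{21}{2} + 12 O$)
$j{\left(k,-169 \right)} - 31023 = \left(\frac{21}{2} + 12 \left(-12\right)\right) - 31023 = \left(\frac{21}{2} - 144\right) - 31023 = - \frac{267}{2} - 31023 = - \frac{62313}{2}$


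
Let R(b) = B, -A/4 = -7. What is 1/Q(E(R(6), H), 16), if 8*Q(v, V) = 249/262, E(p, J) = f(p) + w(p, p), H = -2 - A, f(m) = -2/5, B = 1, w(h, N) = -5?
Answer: 2096/249 ≈ 8.4177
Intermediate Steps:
A = 28 (A = -4*(-7) = 28)
R(b) = 1
f(m) = -⅖ (f(m) = -2*⅕ = -⅖)
H = -30 (H = -2 - 1*28 = -2 - 28 = -30)
E(p, J) = -27/5 (E(p, J) = -⅖ - 5 = -27/5)
Q(v, V) = 249/2096 (Q(v, V) = (249/262)/8 = (249*(1/262))/8 = (⅛)*(249/262) = 249/2096)
1/Q(E(R(6), H), 16) = 1/(249/2096) = 2096/249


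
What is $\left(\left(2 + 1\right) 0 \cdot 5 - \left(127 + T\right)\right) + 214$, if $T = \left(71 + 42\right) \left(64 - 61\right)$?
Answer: $-252$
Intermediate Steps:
$T = 339$ ($T = 113 \cdot 3 = 339$)
$\left(\left(2 + 1\right) 0 \cdot 5 - \left(127 + T\right)\right) + 214 = \left(\left(2 + 1\right) 0 \cdot 5 - 466\right) + 214 = \left(3 \cdot 0 \cdot 5 - 466\right) + 214 = \left(0 \cdot 5 - 466\right) + 214 = \left(0 - 466\right) + 214 = -466 + 214 = -252$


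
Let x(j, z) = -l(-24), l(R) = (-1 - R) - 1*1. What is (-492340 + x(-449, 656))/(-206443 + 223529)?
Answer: -246181/8543 ≈ -28.817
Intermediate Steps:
l(R) = -2 - R (l(R) = (-1 - R) - 1 = -2 - R)
x(j, z) = -22 (x(j, z) = -(-2 - 1*(-24)) = -(-2 + 24) = -1*22 = -22)
(-492340 + x(-449, 656))/(-206443 + 223529) = (-492340 - 22)/(-206443 + 223529) = -492362/17086 = -492362*1/17086 = -246181/8543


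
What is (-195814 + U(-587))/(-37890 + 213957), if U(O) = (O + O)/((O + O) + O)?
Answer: -587440/528201 ≈ -1.1122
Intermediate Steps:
U(O) = ⅔ (U(O) = (2*O)/(2*O + O) = (2*O)/((3*O)) = (2*O)*(1/(3*O)) = ⅔)
(-195814 + U(-587))/(-37890 + 213957) = (-195814 + ⅔)/(-37890 + 213957) = -587440/3/176067 = -587440/3*1/176067 = -587440/528201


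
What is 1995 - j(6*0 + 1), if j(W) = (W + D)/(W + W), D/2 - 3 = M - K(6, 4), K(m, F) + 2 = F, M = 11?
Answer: 3965/2 ≈ 1982.5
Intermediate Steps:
K(m, F) = -2 + F
D = 24 (D = 6 + 2*(11 - (-2 + 4)) = 6 + 2*(11 - 1*2) = 6 + 2*(11 - 2) = 6 + 2*9 = 6 + 18 = 24)
j(W) = (24 + W)/(2*W) (j(W) = (W + 24)/(W + W) = (24 + W)/((2*W)) = (24 + W)*(1/(2*W)) = (24 + W)/(2*W))
1995 - j(6*0 + 1) = 1995 - (24 + (6*0 + 1))/(2*(6*0 + 1)) = 1995 - (24 + (0 + 1))/(2*(0 + 1)) = 1995 - (24 + 1)/(2*1) = 1995 - 25/2 = 3965/2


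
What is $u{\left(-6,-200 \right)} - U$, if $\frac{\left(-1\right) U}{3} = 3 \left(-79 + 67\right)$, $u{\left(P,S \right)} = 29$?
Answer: $-79$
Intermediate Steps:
$U = 108$ ($U = - 3 \cdot 3 \left(-79 + 67\right) = - 3 \cdot 3 \left(-12\right) = \left(-3\right) \left(-36\right) = 108$)
$u{\left(-6,-200 \right)} - U = 29 - 108 = -79$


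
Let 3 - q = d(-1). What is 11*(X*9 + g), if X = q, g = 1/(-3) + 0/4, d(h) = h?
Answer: 1177/3 ≈ 392.33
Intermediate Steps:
q = 4 (q = 3 - 1*(-1) = 3 + 1 = 4)
g = -⅓ (g = 1*(-⅓) + 0*(¼) = -⅓ + 0 = -⅓ ≈ -0.33333)
X = 4
11*(X*9 + g) = 11*(4*9 - ⅓) = 11*(36 - ⅓) = 11*(107/3) = 1177/3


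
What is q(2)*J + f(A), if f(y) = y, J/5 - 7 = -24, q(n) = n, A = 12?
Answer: -158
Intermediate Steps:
J = -85 (J = 35 + 5*(-24) = 35 - 120 = -85)
q(2)*J + f(A) = 2*(-85) + 12 = -170 + 12 = -158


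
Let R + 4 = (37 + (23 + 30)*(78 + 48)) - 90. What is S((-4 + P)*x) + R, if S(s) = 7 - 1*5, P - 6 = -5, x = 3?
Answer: 6623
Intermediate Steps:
P = 1 (P = 6 - 5 = 1)
S(s) = 2 (S(s) = 7 - 5 = 2)
R = 6621 (R = -4 + ((37 + (23 + 30)*(78 + 48)) - 90) = -4 + ((37 + 53*126) - 90) = -4 + ((37 + 6678) - 90) = -4 + (6715 - 90) = -4 + 6625 = 6621)
S((-4 + P)*x) + R = 2 + 6621 = 6623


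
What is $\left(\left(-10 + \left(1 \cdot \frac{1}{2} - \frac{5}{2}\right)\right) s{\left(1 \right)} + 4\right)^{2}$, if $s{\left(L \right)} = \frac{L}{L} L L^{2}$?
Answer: $64$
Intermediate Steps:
$s{\left(L \right)} = L^{3}$ ($s{\left(L \right)} = 1 L L^{2} = L L^{2} = L^{3}$)
$\left(\left(-10 + \left(1 \cdot \frac{1}{2} - \frac{5}{2}\right)\right) s{\left(1 \right)} + 4\right)^{2} = \left(\left(-10 + \left(1 \cdot \frac{1}{2} - \frac{5}{2}\right)\right) 1^{3} + 4\right)^{2} = \left(\left(-10 + \left(1 \cdot \frac{1}{2} - \frac{5}{2}\right)\right) 1 + 4\right)^{2} = \left(\left(-10 + \left(\frac{1}{2} - \frac{5}{2}\right)\right) 1 + 4\right)^{2} = \left(\left(-10 - 2\right) 1 + 4\right)^{2} = \left(\left(-12\right) 1 + 4\right)^{2} = \left(-12 + 4\right)^{2} = \left(-8\right)^{2} = 64$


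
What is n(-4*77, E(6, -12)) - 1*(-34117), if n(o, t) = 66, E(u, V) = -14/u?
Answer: 34183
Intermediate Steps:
n(-4*77, E(6, -12)) - 1*(-34117) = 66 - 1*(-34117) = 66 + 34117 = 34183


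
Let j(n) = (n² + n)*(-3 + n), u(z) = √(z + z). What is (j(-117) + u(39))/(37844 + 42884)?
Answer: -203580/10091 + √78/80728 ≈ -20.174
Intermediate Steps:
u(z) = √2*√z (u(z) = √(2*z) = √2*√z)
j(n) = (-3 + n)*(n + n²) (j(n) = (n + n²)*(-3 + n) = (-3 + n)*(n + n²))
(j(-117) + u(39))/(37844 + 42884) = (-117*(-3 + (-117)² - 2*(-117)) + √2*√39)/(37844 + 42884) = (-117*(-3 + 13689 + 234) + √78)/80728 = (-117*13920 + √78)*(1/80728) = (-1628640 + √78)*(1/80728) = -203580/10091 + √78/80728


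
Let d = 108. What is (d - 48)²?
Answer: 3600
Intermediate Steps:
(d - 48)² = (108 - 48)² = 60² = 3600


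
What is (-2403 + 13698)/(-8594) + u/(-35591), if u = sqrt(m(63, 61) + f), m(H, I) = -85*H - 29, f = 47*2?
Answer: -11295/8594 - 23*I*sqrt(10)/35591 ≈ -1.3143 - 0.0020436*I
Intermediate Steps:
f = 94
m(H, I) = -29 - 85*H
u = 23*I*sqrt(10) (u = sqrt((-29 - 85*63) + 94) = sqrt((-29 - 5355) + 94) = sqrt(-5384 + 94) = sqrt(-5290) = 23*I*sqrt(10) ≈ 72.732*I)
(-2403 + 13698)/(-8594) + u/(-35591) = (-2403 + 13698)/(-8594) + (23*I*sqrt(10))/(-35591) = 11295*(-1/8594) + (23*I*sqrt(10))*(-1/35591) = -11295/8594 - 23*I*sqrt(10)/35591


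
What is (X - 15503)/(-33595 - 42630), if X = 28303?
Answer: -512/3049 ≈ -0.16792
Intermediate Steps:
(X - 15503)/(-33595 - 42630) = (28303 - 15503)/(-33595 - 42630) = 12800/(-76225) = 12800*(-1/76225) = -512/3049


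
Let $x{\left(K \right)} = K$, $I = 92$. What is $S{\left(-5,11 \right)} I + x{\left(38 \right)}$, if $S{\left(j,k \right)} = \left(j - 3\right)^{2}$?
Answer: $5926$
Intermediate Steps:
$S{\left(j,k \right)} = \left(-3 + j\right)^{2}$
$S{\left(-5,11 \right)} I + x{\left(38 \right)} = \left(-3 - 5\right)^{2} \cdot 92 + 38 = \left(-8\right)^{2} \cdot 92 + 38 = 64 \cdot 92 + 38 = 5888 + 38 = 5926$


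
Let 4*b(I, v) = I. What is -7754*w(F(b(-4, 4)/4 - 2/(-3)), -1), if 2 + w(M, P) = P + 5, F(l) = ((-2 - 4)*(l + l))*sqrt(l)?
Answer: -15508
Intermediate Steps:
b(I, v) = I/4
F(l) = -12*l**(3/2) (F(l) = (-12*l)*sqrt(l) = -12*l**(3/2))
w(M, P) = 3 + P (w(M, P) = -2 + (P + 5) = -2 + (5 + P) = 3 + P)
-7754*w(F(b(-4, 4)/4 - 2/(-3)), -1) = -7754*(3 - 1) = -7754*2 = -15508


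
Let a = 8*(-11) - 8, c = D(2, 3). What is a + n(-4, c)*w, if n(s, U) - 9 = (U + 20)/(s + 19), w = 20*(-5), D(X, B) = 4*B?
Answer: -3628/3 ≈ -1209.3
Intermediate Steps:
c = 12 (c = 4*3 = 12)
w = -100
n(s, U) = 9 + (20 + U)/(19 + s) (n(s, U) = 9 + (U + 20)/(s + 19) = 9 + (20 + U)/(19 + s))
a = -96 (a = -88 - 8 = -96)
a + n(-4, c)*w = -96 + ((191 + 12 + 9*(-4))/(19 - 4))*(-100) = -96 + ((191 + 12 - 36)/15)*(-100) = -96 + ((1/15)*167)*(-100) = -96 + (167/15)*(-100) = -96 - 3340/3 = -3628/3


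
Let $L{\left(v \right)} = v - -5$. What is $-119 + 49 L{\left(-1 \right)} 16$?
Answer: $3017$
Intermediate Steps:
$L{\left(v \right)} = 5 + v$ ($L{\left(v \right)} = v + 5 = 5 + v$)
$-119 + 49 L{\left(-1 \right)} 16 = -119 + 49 \left(5 - 1\right) 16 = -119 + 49 \cdot 4 \cdot 16 = -119 + 49 \cdot 64 = -119 + 3136 = 3017$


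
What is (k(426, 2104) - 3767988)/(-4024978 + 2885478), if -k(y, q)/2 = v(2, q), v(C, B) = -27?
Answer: 1883967/569750 ≈ 3.3067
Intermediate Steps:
k(y, q) = 54 (k(y, q) = -2*(-27) = 54)
(k(426, 2104) - 3767988)/(-4024978 + 2885478) = (54 - 3767988)/(-4024978 + 2885478) = -3767934/(-1139500) = -3767934*(-1/1139500) = 1883967/569750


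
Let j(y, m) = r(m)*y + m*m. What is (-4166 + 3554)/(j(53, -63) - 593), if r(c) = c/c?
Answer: -68/381 ≈ -0.17848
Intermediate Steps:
r(c) = 1
j(y, m) = y + m**2 (j(y, m) = 1*y + m*m = y + m**2)
(-4166 + 3554)/(j(53, -63) - 593) = (-4166 + 3554)/((53 + (-63)**2) - 593) = -612/((53 + 3969) - 593) = -612/(4022 - 593) = -612/3429 = -612*1/3429 = -68/381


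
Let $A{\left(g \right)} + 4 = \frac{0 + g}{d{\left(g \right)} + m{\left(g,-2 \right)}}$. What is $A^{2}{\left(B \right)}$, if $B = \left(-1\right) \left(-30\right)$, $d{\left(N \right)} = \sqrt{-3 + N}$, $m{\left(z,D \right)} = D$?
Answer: $\frac{25324}{529} - \frac{5760 \sqrt{3}}{529} \approx 29.012$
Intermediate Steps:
$B = 30$
$A{\left(g \right)} = -4 + \frac{g}{-2 + \sqrt{-3 + g}}$ ($A{\left(g \right)} = -4 + \frac{0 + g}{\sqrt{-3 + g} - 2} = -4 + \frac{g}{-2 + \sqrt{-3 + g}}$)
$A^{2}{\left(B \right)} = \left(\frac{8 + 30 - 4 \sqrt{-3 + 30}}{-2 + \sqrt{-3 + 30}}\right)^{2} = \left(\frac{8 + 30 - 4 \sqrt{27}}{-2 + \sqrt{27}}\right)^{2} = \left(\frac{8 + 30 - 4 \cdot 3 \sqrt{3}}{-2 + 3 \sqrt{3}}\right)^{2} = \left(\frac{8 + 30 - 12 \sqrt{3}}{-2 + 3 \sqrt{3}}\right)^{2} = \left(\frac{38 - 12 \sqrt{3}}{-2 + 3 \sqrt{3}}\right)^{2} = \frac{\left(38 - 12 \sqrt{3}\right)^{2}}{\left(-2 + 3 \sqrt{3}\right)^{2}}$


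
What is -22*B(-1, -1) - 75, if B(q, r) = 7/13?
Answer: -1129/13 ≈ -86.846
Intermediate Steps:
B(q, r) = 7/13 (B(q, r) = 7*(1/13) = 7/13)
-22*B(-1, -1) - 75 = -22*7/13 - 75 = -154/13 - 75 = -1129/13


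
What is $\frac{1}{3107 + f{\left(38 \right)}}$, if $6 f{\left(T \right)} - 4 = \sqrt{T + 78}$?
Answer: $\frac{27969}{86918300} - \frac{3 \sqrt{29}}{86918300} \approx 0.0003216$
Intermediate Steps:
$f{\left(T \right)} = \frac{2}{3} + \frac{\sqrt{78 + T}}{6}$ ($f{\left(T \right)} = \frac{2}{3} + \frac{\sqrt{T + 78}}{6} = \frac{2}{3} + \frac{\sqrt{78 + T}}{6}$)
$\frac{1}{3107 + f{\left(38 \right)}} = \frac{1}{3107 + \left(\frac{2}{3} + \frac{\sqrt{78 + 38}}{6}\right)} = \frac{1}{3107 + \left(\frac{2}{3} + \frac{\sqrt{116}}{6}\right)} = \frac{1}{3107 + \left(\frac{2}{3} + \frac{2 \sqrt{29}}{6}\right)} = \frac{1}{3107 + \left(\frac{2}{3} + \frac{\sqrt{29}}{3}\right)} = \frac{1}{\frac{9323}{3} + \frac{\sqrt{29}}{3}}$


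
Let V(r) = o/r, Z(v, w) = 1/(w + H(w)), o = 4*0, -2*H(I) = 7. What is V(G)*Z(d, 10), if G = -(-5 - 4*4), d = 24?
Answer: 0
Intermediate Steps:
H(I) = -7/2 (H(I) = -½*7 = -7/2)
o = 0
G = 21 (G = -(-5 - 16) = -1*(-21) = 21)
Z(v, w) = 1/(-7/2 + w) (Z(v, w) = 1/(w - 7/2) = 1/(-7/2 + w))
V(r) = 0 (V(r) = 0/r = 0)
V(G)*Z(d, 10) = 0*(2/(-7 + 2*10)) = 0*(2/(-7 + 20)) = 0*(2/13) = 0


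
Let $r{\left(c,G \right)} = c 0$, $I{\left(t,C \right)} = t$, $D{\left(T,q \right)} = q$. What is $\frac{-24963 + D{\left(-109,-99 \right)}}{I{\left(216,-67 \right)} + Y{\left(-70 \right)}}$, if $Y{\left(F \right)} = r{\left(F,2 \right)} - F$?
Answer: $- \frac{12531}{143} \approx -87.629$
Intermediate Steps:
$r{\left(c,G \right)} = 0$
$Y{\left(F \right)} = - F$ ($Y{\left(F \right)} = 0 - F = - F$)
$\frac{-24963 + D{\left(-109,-99 \right)}}{I{\left(216,-67 \right)} + Y{\left(-70 \right)}} = \frac{-24963 - 99}{216 - -70} = - \frac{25062}{216 + 70} = - \frac{25062}{286} = \left(-25062\right) \frac{1}{286} = - \frac{12531}{143}$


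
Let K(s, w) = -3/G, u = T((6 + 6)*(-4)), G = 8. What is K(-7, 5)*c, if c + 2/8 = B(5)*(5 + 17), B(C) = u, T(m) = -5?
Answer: 1323/32 ≈ 41.344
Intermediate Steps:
u = -5
K(s, w) = -3/8
B(C) = -5
c = -441/4 (c = -1/4 - 5*(5 + 17) = -1/4 - 5*22 = -1/4 - 110 = -441/4 ≈ -110.25)
K(-7, 5)*c = -3/8*(-441/4) = 1323/32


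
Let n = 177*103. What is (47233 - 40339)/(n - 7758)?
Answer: 2298/3491 ≈ 0.65826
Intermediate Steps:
n = 18231
(47233 - 40339)/(n - 7758) = (47233 - 40339)/(18231 - 7758) = 6894/10473 = 6894*(1/10473) = 2298/3491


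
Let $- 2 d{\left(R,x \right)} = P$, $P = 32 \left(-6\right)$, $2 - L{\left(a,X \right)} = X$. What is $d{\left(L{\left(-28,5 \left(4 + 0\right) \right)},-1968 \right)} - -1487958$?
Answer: $1488054$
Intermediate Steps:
$L{\left(a,X \right)} = 2 - X$
$P = -192$
$d{\left(R,x \right)} = 96$ ($d{\left(R,x \right)} = \left(- \frac{1}{2}\right) \left(-192\right) = 96$)
$d{\left(L{\left(-28,5 \left(4 + 0\right) \right)},-1968 \right)} - -1487958 = 96 - -1487958 = 96 + 1487958 = 1488054$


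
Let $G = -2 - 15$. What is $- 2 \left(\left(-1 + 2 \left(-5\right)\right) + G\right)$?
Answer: $56$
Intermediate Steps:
$G = -17$
$- 2 \left(\left(-1 + 2 \left(-5\right)\right) + G\right) = - 2 \left(\left(-1 + 2 \left(-5\right)\right) - 17\right) = - 2 \left(\left(-1 - 10\right) - 17\right) = - 2 \left(-11 - 17\right) = \left(-2\right) \left(-28\right) = 56$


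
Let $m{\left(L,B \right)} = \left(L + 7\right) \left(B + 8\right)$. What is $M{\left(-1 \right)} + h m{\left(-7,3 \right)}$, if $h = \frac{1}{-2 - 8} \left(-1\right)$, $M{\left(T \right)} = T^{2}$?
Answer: $1$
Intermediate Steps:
$m{\left(L,B \right)} = \left(7 + L\right) \left(8 + B\right)$
$h = \frac{1}{10}$ ($h = \frac{1}{-10} \left(-1\right) = \left(- \frac{1}{10}\right) \left(-1\right) = \frac{1}{10} \approx 0.1$)
$M{\left(-1 \right)} + h m{\left(-7,3 \right)} = \left(-1\right)^{2} + \frac{56 + 7 \cdot 3 + 8 \left(-7\right) + 3 \left(-7\right)}{10} = 1 + \frac{56 + 21 - 56 - 21}{10} = 1 + \frac{1}{10} \cdot 0 = 1 + 0 = 1$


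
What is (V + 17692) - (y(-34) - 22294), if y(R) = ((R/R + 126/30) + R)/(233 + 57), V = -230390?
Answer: -138042828/725 ≈ -1.9040e+5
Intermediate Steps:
y(R) = 13/725 + R/290 (y(R) = ((1 + 126*(1/30)) + R)/290 = ((1 + 21/5) + R)*(1/290) = (26/5 + R)*(1/290) = 13/725 + R/290)
(V + 17692) - (y(-34) - 22294) = (-230390 + 17692) - ((13/725 + (1/290)*(-34)) - 22294) = -212698 - ((13/725 - 17/145) - 22294) = -212698 - (-72/725 - 22294) = -212698 - 1*(-16163222/725) = -212698 + 16163222/725 = -138042828/725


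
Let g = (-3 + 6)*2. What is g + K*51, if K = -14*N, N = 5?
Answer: -3564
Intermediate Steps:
K = -70 (K = -14*5 = -70)
g = 6 (g = 3*2 = 6)
g + K*51 = 6 - 70*51 = 6 - 3570 = -3564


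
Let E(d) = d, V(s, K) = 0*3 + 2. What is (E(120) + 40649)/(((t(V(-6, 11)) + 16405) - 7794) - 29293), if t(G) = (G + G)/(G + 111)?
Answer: -4606897/2337062 ≈ -1.9712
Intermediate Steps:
V(s, K) = 2 (V(s, K) = 0 + 2 = 2)
t(G) = 2*G/(111 + G) (t(G) = (2*G)/(111 + G) = 2*G/(111 + G))
(E(120) + 40649)/(((t(V(-6, 11)) + 16405) - 7794) - 29293) = (120 + 40649)/(((2*2/(111 + 2) + 16405) - 7794) - 29293) = 40769/(((2*2/113 + 16405) - 7794) - 29293) = 40769/(((2*2*(1/113) + 16405) - 7794) - 29293) = 40769/(((4/113 + 16405) - 7794) - 29293) = 40769/((1853769/113 - 7794) - 29293) = 40769/(973047/113 - 29293) = 40769/(-2337062/113) = 40769*(-113/2337062) = -4606897/2337062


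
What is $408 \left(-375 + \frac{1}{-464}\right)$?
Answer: $- \frac{8874051}{58} \approx -1.53 \cdot 10^{5}$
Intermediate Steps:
$408 \left(-375 + \frac{1}{-464}\right) = 408 \left(-375 - \frac{1}{464}\right) = 408 \left(- \frac{174001}{464}\right) = - \frac{8874051}{58}$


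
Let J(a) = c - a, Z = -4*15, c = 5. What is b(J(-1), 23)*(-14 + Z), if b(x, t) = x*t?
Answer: -10212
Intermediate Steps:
Z = -60
J(a) = 5 - a
b(x, t) = t*x
b(J(-1), 23)*(-14 + Z) = (23*(5 - 1*(-1)))*(-14 - 60) = (23*(5 + 1))*(-74) = (23*6)*(-74) = 138*(-74) = -10212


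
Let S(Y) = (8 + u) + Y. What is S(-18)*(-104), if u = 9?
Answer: 104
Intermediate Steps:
S(Y) = 17 + Y (S(Y) = (8 + 9) + Y = 17 + Y)
S(-18)*(-104) = (17 - 18)*(-104) = -1*(-104) = 104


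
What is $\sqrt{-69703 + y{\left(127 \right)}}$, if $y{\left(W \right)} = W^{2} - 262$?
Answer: $2 i \sqrt{13459} \approx 232.03 i$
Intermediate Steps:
$y{\left(W \right)} = -262 + W^{2}$
$\sqrt{-69703 + y{\left(127 \right)}} = \sqrt{-69703 - \left(262 - 127^{2}\right)} = \sqrt{-69703 + \left(-262 + 16129\right)} = \sqrt{-69703 + 15867} = \sqrt{-53836} = 2 i \sqrt{13459}$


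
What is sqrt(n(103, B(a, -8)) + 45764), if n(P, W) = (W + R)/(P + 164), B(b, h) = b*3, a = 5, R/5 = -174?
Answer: sqrt(362471279)/89 ≈ 213.92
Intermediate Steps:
R = -870 (R = 5*(-174) = -870)
B(b, h) = 3*b
n(P, W) = (-870 + W)/(164 + P) (n(P, W) = (W - 870)/(P + 164) = (-870 + W)/(164 + P))
sqrt(n(103, B(a, -8)) + 45764) = sqrt((-870 + 3*5)/(164 + 103) + 45764) = sqrt((-870 + 15)/267 + 45764) = sqrt((1/267)*(-855) + 45764) = sqrt(-285/89 + 45764) = sqrt(4072711/89) = sqrt(362471279)/89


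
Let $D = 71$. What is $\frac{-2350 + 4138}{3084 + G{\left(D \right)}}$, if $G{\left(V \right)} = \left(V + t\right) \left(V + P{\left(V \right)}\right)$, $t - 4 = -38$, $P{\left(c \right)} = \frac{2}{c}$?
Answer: $\frac{42316}{135185} \approx 0.31302$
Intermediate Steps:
$t = -34$ ($t = 4 - 38 = -34$)
$G{\left(V \right)} = \left(-34 + V\right) \left(V + \frac{2}{V}\right)$ ($G{\left(V \right)} = \left(V - 34\right) \left(V + \frac{2}{V}\right) = \left(-34 + V\right) \left(V + \frac{2}{V}\right)$)
$\frac{-2350 + 4138}{3084 + G{\left(D \right)}} = \frac{-2350 + 4138}{3084 + \left(2 + 71^{2} - \frac{68}{71} - 2414\right)} = \frac{1788}{3084 + \left(2 + 5041 - \frac{68}{71} - 2414\right)} = \frac{1788}{3084 + \frac{186591}{71}} = \frac{1788}{\frac{405555}{71}} = 1788 \cdot \frac{71}{405555} = \frac{42316}{135185}$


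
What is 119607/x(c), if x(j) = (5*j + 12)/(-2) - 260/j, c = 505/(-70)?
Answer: 112749532/45319 ≈ 2487.9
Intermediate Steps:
c = -101/14 (c = 505*(-1/70) = -101/14 ≈ -7.2143)
x(j) = -6 - 260/j - 5*j/2 (x(j) = (12 + 5*j)*(-½) - 260/j = (-6 - 5*j/2) - 260/j = -6 - 260/j - 5*j/2)
119607/x(c) = 119607/(-6 - 260/(-101/14) - 5/2*(-101/14)) = 119607/(-6 - 260*(-14/101) + 505/28) = 119607/(-6 + 3640/101 + 505/28) = 119607/(135957/2828) = 119607*(2828/135957) = 112749532/45319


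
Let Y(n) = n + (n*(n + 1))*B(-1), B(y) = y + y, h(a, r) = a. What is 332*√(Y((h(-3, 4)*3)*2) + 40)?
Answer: 332*I*√590 ≈ 8064.3*I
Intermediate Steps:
B(y) = 2*y
Y(n) = n - 2*n*(1 + n) (Y(n) = n + (n*(n + 1))*(2*(-1)) = n + (n*(1 + n))*(-2) = n - 2*n*(1 + n))
332*√(Y((h(-3, 4)*3)*2) + 40) = 332*√(--3*3*2*(1 + 2*(-3*3*2)) + 40) = 332*√(-(-9*2)*(1 + 2*(-9*2)) + 40) = 332*√(-1*(-18)*(1 + 2*(-18)) + 40) = 332*√(-1*(-18)*(1 - 36) + 40) = 332*√(-1*(-18)*(-35) + 40) = 332*√(-630 + 40) = 332*√(-590) = 332*(I*√590) = 332*I*√590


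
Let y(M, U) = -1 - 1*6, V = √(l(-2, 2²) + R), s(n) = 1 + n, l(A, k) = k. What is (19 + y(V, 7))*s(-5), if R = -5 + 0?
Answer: -48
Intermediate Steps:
R = -5
V = I (V = √(2² - 5) = √(4 - 5) = √(-1) = I ≈ 1.0*I)
y(M, U) = -7 (y(M, U) = -1 - 6 = -7)
(19 + y(V, 7))*s(-5) = (19 - 7)*(1 - 5) = 12*(-4) = -48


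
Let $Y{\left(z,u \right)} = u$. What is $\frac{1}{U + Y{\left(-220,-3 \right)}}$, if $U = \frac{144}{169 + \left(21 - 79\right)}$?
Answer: $- \frac{37}{63} \approx -0.5873$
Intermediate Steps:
$U = \frac{48}{37}$ ($U = \frac{144}{169 + \left(21 - 79\right)} = \frac{144}{169 - 58} = \frac{144}{111} = 144 \cdot \frac{1}{111} = \frac{48}{37} \approx 1.2973$)
$\frac{1}{U + Y{\left(-220,-3 \right)}} = \frac{1}{\frac{48}{37} - 3} = \frac{1}{- \frac{63}{37}} = - \frac{37}{63}$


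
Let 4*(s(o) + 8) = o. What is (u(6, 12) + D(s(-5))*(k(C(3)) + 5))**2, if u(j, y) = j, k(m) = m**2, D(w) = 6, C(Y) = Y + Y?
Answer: 63504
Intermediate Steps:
s(o) = -8 + o/4
C(Y) = 2*Y
(u(6, 12) + D(s(-5))*(k(C(3)) + 5))**2 = (6 + 6*((2*3)**2 + 5))**2 = (6 + 6*(6**2 + 5))**2 = (6 + 6*(36 + 5))**2 = (6 + 6*41)**2 = (6 + 246)**2 = 252**2 = 63504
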